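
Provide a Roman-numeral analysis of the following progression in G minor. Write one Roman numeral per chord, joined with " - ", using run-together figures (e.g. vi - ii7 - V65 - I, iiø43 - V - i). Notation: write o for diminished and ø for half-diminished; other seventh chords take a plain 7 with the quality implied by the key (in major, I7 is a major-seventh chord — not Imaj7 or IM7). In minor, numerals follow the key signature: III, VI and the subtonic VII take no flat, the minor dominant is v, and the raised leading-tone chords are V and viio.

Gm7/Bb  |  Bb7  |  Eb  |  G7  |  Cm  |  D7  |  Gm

Gm7/Bb has root G, degree 1 in G minor, so i65.
Bb7: chromatic; Bb is V of VI, so V7/VI.
Eb: major triad on Eb = scale degree 6 → VI.
G7: chromatic; G is V of iv, so V7/iv.
Cm: root C is the subdominant; minor triad there is iv.
D7: dominant seventh chord on D = scale degree 5 → V7.
Gm has root G, degree 1 in G minor, so i.

i65 - V7/VI - VI - V7/iv - iv - V7 - i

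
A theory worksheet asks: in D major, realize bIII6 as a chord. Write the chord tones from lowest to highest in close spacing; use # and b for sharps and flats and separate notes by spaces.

A C F

bIII6 is a major triad on the lowered third degree, borrowed from the parallel minor. In D major that root is F.
So the chord is F-A-C, a major triad.
The figured bass 6 indicates first inversion, placing the third (A) in the bass: A-C-F.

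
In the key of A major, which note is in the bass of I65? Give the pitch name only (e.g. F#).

C#

I in A major has root A; the chord is A-C#-E-G#.
The figure 65 means first inversion — the third is in the bass.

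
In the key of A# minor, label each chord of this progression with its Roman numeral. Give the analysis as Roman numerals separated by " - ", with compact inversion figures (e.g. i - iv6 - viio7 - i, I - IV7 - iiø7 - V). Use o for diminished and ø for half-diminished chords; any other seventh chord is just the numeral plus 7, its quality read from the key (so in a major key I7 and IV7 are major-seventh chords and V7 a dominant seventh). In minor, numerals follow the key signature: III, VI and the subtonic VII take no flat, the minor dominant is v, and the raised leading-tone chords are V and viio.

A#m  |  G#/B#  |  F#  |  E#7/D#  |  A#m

A#m: root A# is the tonic; minor triad there is i.
G#/B# has root G#, degree 7 in A# minor, so VII6.
F#: major triad on F# = scale degree 6 → VI.
E#7/D# has root E#, degree 5 in A# minor, so V42.
A#m: root A# is the tonic; minor triad there is i.

i - VII6 - VI - V42 - i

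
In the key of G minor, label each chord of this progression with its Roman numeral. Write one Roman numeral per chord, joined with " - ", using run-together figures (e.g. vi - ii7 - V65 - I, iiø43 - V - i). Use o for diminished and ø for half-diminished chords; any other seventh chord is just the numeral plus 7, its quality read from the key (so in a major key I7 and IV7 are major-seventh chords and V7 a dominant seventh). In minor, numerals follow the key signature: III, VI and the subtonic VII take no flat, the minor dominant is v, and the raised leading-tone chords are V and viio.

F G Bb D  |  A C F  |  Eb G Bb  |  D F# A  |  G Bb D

F-G-Bb-D: minor seventh chord on G = scale degree 1 → i42.
A-C-F: root F is the subtonic; major triad there is VII6.
Eb-G-Bb has root Eb, degree 6 in G minor, so VI.
D-F#-A has root D, degree 5 in G minor, so V.
G-Bb-D: minor triad on G = scale degree 1 → i.

i42 - VII6 - VI - V - i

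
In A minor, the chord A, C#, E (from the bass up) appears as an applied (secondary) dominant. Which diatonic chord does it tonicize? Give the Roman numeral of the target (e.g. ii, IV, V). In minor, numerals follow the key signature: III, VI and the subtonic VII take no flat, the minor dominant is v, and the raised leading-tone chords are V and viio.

The chord is a major triad on A.
A dominant resolves down a perfect fifth: A → D. In A minor, D is scale degree 4, i.e. iv.

iv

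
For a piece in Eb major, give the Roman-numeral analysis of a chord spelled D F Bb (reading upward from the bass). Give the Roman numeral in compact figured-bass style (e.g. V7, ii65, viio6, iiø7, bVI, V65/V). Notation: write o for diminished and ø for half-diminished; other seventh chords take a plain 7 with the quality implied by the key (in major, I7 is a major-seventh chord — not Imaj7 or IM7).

V6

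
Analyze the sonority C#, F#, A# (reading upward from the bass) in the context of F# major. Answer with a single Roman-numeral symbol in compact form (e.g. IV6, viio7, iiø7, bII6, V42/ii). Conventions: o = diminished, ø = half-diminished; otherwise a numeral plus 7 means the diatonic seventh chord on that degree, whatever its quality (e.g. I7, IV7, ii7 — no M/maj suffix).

Stacked in thirds the chord is F#-A#-C#: a major triad on F#.
F# is scale degree 1 in F# major, and a major triad on that degree is written I.
With C# in the bass the chord is in second inversion, so the figured bass is 64.

I64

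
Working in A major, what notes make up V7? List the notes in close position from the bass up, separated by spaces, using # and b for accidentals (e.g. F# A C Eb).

E G# B D

In A major, the dominant is E, and the diatonic chord built there is a dominant seventh chord.
Stacking thirds from E gives E-G#-B-D.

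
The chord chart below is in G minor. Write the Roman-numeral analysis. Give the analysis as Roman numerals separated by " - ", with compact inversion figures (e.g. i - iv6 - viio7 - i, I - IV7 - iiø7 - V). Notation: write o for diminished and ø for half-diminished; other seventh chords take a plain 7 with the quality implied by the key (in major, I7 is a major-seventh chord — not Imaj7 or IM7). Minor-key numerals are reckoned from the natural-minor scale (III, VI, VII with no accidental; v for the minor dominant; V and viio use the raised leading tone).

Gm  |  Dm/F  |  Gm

i - v6 - i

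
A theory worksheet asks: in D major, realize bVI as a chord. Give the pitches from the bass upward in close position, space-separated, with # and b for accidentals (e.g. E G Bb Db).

Scale degree 6 in D major is B; lowering it a half step gives Bb. bVI is a major triad on the lowered sixth degree, borrowed from the parallel minor.
So the chord is Bb-D-F, a major triad.

Bb D F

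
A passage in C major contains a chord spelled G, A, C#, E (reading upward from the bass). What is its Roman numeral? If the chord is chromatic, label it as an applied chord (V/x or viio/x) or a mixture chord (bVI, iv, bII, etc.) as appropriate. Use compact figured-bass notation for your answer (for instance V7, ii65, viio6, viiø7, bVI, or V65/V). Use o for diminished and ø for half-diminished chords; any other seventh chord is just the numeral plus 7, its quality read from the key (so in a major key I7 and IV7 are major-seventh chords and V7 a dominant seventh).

Stacked in thirds the chord is A-C#-E-G: a dominant seventh chord on A.
A is not a diatonic chord root with this quality in C major, but it lies a perfect fifth above D (ii), so the chord functions as an applied dominant of ii.
With G in the bass the chord is in third inversion, so the figured bass is 42.

V42/ii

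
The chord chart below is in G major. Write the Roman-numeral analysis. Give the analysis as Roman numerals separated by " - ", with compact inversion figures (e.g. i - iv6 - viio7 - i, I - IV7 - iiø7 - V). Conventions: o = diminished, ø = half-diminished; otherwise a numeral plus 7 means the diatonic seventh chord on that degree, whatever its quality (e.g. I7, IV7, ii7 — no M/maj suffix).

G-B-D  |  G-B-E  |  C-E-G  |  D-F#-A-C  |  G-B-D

I - vi6 - IV - V7 - I

G-B-D: major triad on G = scale degree 1 → I.
G-B-E: minor triad on E = scale degree 6 → vi6.
C-E-G has root C, degree 4 in G major, so IV.
D-F#-A-C: root D is the dominant; dominant seventh chord there is V7.
G-B-D: root G is the tonic; major triad there is I.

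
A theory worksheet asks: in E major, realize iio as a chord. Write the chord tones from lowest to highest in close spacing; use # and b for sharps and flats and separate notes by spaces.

F# A C

Scale degree 2 in E major is F#; here the chord built on it is altered to a diminished triad. iio is the diminished supertonic triad, borrowed from the parallel minor.
So the chord is F#-A-C, a diminished triad.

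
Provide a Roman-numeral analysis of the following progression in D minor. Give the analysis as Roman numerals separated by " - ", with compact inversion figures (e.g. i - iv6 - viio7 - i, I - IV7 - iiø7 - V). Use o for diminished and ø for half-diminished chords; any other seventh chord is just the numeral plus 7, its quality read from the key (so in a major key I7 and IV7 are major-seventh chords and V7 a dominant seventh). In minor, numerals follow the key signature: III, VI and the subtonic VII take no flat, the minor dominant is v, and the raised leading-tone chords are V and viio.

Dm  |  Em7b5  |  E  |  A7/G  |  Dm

i - iiø7 - V/V - V42 - i

Dm has root D, degree 1 in D minor, so i.
Em7b5: root E is the supertonic; half-diminished seventh chord there is iiø7.
E: a major triad on E, the applied dominant of V → V/V.
A7/G: dominant seventh chord on A = scale degree 5 → V42.
Dm: minor triad on D = scale degree 1 → i.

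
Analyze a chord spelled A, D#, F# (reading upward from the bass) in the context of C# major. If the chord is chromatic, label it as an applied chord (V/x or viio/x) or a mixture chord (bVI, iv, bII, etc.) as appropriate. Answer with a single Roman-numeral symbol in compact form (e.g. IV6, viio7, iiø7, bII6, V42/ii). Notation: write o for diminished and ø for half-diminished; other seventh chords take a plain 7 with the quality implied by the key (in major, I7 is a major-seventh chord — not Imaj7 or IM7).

The pitches D#-F#-A form a diminished triad rooted on D#.
D# is the second degree of C# major. This is the diminished supertonic triad, borrowed from the parallel minor.
With A in the bass the chord is in second inversion, so the figured bass is 64.

iio64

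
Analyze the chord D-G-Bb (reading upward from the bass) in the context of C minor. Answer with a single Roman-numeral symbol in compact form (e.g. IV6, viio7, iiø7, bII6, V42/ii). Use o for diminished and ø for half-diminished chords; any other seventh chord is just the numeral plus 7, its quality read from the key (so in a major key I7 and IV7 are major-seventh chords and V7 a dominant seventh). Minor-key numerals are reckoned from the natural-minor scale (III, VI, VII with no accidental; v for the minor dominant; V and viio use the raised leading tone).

Stacked in thirds the chord is G-Bb-D: a minor triad on G.
In C minor, G is the dominant; the diatonic minor triad there is v.
With D in the bass the chord is in second inversion, so the figured bass is 64.

v64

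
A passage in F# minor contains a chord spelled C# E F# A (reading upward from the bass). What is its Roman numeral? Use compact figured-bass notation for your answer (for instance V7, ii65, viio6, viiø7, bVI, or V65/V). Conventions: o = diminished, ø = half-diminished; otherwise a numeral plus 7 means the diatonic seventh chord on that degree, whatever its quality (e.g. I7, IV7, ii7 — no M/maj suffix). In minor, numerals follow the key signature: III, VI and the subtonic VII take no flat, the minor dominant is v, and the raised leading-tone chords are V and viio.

i43

The pitches F#-A-C#-E form a minor seventh chord rooted on F#.
In F# minor, F# is the tonic; the diatonic minor seventh chord there is i7.
With C# in the bass the chord is in second inversion, so the figured bass is 43.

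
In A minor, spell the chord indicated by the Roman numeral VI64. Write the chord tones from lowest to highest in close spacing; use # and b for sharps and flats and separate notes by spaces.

C F A

The numeral's case and figure indicate a major triad. In A minor its root, the sixth degree, is F.
That chord is spelled F-A-C.
The figured bass 64 indicates second inversion, placing the fifth (C) in the bass: C-F-A.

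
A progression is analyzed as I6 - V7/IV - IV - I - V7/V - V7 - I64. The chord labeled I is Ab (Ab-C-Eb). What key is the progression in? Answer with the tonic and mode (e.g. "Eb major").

Ab major

The anchor chord is a major triad on Ab, labeled I.
If Ab is scale degree 1 and the mode makes that degree carry a major triad, the tonic is Ab and the mode is major.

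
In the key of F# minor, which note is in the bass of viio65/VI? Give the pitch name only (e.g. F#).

The applied chord viio65/VI is rooted on C#: C#-E-G-Bb.
The figure 65 means first inversion — the third is in the bass.

E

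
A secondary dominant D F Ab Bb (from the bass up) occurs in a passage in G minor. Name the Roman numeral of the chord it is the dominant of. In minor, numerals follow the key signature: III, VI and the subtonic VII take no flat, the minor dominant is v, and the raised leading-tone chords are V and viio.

VI

The chord is a dominant seventh chord on Bb.
A dominant resolves down a perfect fifth: Bb → Eb. In G minor, Eb is scale degree 6, i.e. VI.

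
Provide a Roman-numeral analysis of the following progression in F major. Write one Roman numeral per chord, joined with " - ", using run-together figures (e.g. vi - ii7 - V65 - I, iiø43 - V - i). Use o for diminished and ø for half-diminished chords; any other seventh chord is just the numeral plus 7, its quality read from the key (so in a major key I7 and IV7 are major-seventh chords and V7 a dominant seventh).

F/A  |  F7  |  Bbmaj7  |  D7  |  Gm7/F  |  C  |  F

I6 - V7/IV - IV7 - V7/ii - ii42 - V - I

F/A: root F is the tonic; major triad there is I6.
F7 is the secondary dominant of IV (dominant seventh chord on F): V7/IV.
Bbmaj7: root Bb is the subdominant; major seventh chord there is IV7.
D7: chromatic; D is V of ii, so V7/ii.
Gm7/F: root G is the supertonic; minor seventh chord there is ii42.
C has root C, degree 5 in F major, so V.
F: major triad on F = scale degree 1 → I.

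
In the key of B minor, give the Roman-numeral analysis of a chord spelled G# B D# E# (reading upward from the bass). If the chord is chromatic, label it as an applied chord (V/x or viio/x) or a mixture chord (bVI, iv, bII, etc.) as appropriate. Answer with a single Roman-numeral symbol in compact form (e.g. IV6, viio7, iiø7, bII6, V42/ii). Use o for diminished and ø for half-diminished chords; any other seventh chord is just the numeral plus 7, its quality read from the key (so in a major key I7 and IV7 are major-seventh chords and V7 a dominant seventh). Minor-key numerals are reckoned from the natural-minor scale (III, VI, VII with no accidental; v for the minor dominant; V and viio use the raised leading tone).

viiø65/V

Stacked in thirds the chord is E#-G#-B-D#: a half-diminished seventh chord on E#.
E# sits a half step below F# (V in B minor); a diminished chord there is the applied leading-tone chord of V.
With G# in the bass the chord is in first inversion, so the figured bass is 65.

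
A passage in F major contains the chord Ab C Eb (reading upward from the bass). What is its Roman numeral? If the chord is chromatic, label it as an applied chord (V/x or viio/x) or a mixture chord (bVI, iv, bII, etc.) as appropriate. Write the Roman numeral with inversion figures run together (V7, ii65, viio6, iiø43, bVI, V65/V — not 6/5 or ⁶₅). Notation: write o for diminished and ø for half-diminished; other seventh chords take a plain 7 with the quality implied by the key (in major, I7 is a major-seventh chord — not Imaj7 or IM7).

The pitches Ab-C-Eb form a major triad rooted on Ab.
Ab is the lowered third degree of F major (diatonic 3 would be A). This is a major triad on the lowered third degree, borrowed from the parallel minor.

bIII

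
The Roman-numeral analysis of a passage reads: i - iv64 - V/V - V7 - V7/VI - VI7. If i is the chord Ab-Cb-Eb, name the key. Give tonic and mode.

The anchor chord is a minor triad on Ab, labeled i.
If Ab is scale degree 1 and the mode makes that degree carry a minor triad, the tonic is Ab and the mode is minor.

Ab minor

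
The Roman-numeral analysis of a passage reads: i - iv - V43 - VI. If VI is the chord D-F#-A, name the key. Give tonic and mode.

The chord D is a major triad rooted on D; its label is VI.
Counting down 5 scale steps from D places the tonic on F#; a major triad on degree 6 is diatonic only in minor.

F# minor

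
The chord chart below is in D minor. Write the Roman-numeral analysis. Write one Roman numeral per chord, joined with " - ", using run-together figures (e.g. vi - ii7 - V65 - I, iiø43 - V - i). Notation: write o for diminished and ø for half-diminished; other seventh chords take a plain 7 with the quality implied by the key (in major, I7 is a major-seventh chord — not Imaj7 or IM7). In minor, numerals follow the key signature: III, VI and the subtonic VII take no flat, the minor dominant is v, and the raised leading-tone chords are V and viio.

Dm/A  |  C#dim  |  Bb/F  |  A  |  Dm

i64 - viio - VI64 - V - i

Dm/A has root D, degree 1 in D minor, so i64.
C#dim: diminished triad on C# = scale degree 7 → viio.
Bb/F: major triad on Bb = scale degree 6 → VI64.
A: major triad on A = scale degree 5 → V.
Dm has root D, degree 1 in D minor, so i.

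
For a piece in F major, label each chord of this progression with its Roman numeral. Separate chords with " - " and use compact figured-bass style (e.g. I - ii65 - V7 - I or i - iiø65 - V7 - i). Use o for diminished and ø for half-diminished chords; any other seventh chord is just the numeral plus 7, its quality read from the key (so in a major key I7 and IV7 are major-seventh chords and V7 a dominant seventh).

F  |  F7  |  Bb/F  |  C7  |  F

I - V7/IV - IV64 - V7 - I

F: root F is the tonic; major triad there is I.
F7 is the secondary dominant of IV (dominant seventh chord on F): V7/IV.
Bb/F: major triad on Bb = scale degree 4 → IV64.
C7: dominant seventh chord on C = scale degree 5 → V7.
F: root F is the tonic; major triad there is I.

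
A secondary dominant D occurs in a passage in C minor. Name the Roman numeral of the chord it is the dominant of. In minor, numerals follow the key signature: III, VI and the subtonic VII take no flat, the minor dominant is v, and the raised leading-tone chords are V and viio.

V

The chord is a major triad on D.
A dominant resolves down a perfect fifth: D → G. In C minor, G is scale degree 5, i.e. V.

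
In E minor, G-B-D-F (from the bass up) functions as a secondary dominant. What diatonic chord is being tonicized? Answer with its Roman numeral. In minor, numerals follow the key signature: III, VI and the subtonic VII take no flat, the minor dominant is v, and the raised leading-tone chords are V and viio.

VI

The chord is a dominant seventh chord on G.
A dominant resolves down a perfect fifth: G → C. In E minor, C is scale degree 6, i.e. VI.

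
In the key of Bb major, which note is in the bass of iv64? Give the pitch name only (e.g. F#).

Bb

iv in Bb major has root Eb; the chord is Eb-Gb-Bb.
The figure 64 means second inversion — the fifth is in the bass.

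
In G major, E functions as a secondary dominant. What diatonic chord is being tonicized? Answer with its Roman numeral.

ii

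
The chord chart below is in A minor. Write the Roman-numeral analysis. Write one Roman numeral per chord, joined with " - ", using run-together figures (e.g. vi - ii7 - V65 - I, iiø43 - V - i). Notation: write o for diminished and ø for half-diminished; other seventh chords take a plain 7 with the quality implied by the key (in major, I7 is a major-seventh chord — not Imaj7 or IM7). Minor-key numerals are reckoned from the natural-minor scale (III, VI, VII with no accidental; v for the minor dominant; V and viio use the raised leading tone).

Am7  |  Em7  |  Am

Am7 has root A, degree 1 in A minor, so i7.
Em7: minor seventh chord on E = scale degree 5 → v7.
Am has root A, degree 1 in A minor, so i.

i7 - v7 - i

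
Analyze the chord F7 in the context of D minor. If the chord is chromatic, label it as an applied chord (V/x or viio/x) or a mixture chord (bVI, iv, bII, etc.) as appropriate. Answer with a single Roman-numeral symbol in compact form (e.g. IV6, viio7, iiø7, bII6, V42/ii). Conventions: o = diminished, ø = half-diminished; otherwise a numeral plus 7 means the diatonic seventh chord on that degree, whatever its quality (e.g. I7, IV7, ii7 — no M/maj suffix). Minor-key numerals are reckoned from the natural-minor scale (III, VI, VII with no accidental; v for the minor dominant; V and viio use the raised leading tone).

The pitches F-A-C-Eb form a dominant seventh chord rooted on F.
F is not a diatonic chord root with this quality in D minor, but it lies a perfect fifth above Bb (VI), so the chord functions as an applied dominant of VI.

V7/VI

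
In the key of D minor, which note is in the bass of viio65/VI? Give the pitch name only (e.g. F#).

C

The applied chord viio65/VI is rooted on A: A-C-Eb-Gb.
The figure 65 means first inversion — the third is in the bass.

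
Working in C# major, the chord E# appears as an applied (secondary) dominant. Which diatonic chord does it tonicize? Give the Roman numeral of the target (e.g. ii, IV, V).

The chord is a major triad on E#.
A dominant resolves down a perfect fifth: E# → A#. In C# major, A# is scale degree 6, i.e. vi.

vi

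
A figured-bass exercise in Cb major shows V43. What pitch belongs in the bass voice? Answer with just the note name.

V in Cb major has root Gb; the chord is Gb-Bb-Db-Fb.
The figure 43 means second inversion — the fifth is in the bass.

Db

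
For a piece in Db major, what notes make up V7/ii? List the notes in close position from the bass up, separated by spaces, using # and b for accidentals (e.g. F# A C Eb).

The slash means an applied dominant: we want the dominant of ii. In Db major, ii is Eb minor, and its dominant is built on Bb.
Building a dominant seventh chord on Bb gives Bb-D-F-Ab.

Bb D F Ab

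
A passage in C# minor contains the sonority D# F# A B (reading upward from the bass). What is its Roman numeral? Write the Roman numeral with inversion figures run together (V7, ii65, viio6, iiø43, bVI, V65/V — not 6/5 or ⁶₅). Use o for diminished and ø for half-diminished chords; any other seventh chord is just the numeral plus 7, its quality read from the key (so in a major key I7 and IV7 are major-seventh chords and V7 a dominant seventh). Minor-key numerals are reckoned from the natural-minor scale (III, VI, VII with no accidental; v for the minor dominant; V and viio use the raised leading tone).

VII65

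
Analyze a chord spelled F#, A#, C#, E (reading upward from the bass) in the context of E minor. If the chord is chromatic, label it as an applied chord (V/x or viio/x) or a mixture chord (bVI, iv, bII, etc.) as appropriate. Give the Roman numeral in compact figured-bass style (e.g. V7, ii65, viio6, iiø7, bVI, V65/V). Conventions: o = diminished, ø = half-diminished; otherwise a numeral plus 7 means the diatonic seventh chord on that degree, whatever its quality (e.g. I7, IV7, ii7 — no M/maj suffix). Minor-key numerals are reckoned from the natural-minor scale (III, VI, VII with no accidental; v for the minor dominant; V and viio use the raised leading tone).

Stacked in thirds the chord is F#-A#-C#-E: a dominant seventh chord on F#.
F# is not a diatonic chord root with this quality in E minor, but it lies a perfect fifth above B (V), so the chord functions as an applied dominant of V.

V7/V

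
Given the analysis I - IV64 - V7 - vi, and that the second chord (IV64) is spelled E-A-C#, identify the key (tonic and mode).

E major

IV64 is given as E-A-C# — a major triad with root A.
Counting down 3 scale steps from A places the tonic on E; a major triad on degree 4 is diatonic only in major.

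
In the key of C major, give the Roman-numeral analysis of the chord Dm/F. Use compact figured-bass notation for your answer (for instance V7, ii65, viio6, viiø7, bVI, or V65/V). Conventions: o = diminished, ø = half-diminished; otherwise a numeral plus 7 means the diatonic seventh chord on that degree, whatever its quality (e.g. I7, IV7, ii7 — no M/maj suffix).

Stacked in thirds the chord is D-F-A: a minor triad on D.
D is scale degree 2 in C major, and a minor triad on that degree is written ii.
With F in the bass the chord is in first inversion, so the figured bass is 6.

ii6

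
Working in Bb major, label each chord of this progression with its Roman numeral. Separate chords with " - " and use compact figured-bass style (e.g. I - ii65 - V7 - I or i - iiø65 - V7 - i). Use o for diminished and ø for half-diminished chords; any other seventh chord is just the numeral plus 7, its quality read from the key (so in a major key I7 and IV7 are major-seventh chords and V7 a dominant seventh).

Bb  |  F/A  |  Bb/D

Bb: root Bb is the tonic; major triad there is I.
F/A: root F is the dominant; major triad there is V6.
Bb/D: root Bb is the tonic; major triad there is I6.

I - V6 - I6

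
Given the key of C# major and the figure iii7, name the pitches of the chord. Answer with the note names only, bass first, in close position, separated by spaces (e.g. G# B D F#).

E# G# B# D#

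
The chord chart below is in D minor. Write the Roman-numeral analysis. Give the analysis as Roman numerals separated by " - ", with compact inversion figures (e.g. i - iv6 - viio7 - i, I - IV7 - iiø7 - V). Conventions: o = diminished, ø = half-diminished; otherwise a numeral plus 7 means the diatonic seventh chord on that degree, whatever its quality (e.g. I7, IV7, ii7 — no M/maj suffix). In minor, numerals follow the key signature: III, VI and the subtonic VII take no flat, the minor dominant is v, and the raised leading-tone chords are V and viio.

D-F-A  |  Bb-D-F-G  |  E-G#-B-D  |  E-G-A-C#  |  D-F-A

D-F-A: root D is the tonic; minor triad there is i.
Bb-D-F-G: minor seventh chord on G = scale degree 4 → iv65.
E-G#-B-D: chromatic; E is V of V, so V7/V.
E-G-A-C#: root A is the dominant; dominant seventh chord there is V43.
D-F-A: minor triad on D = scale degree 1 → i.

i - iv65 - V7/V - V43 - i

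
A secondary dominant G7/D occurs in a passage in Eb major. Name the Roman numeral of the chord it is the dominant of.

vi

The chord is a dominant seventh chord on G.
A dominant resolves down a perfect fifth: G → C. In Eb major, C is scale degree 6, i.e. vi.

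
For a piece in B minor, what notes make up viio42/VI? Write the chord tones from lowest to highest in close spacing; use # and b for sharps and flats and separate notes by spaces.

Eb F# A C

The slash marks an applied leading-tone chord: viio of VI. In B minor, VI is G, so the leading tone to it is F#, a half step below.
Building a fully diminished seventh chord on F# gives F#-A-C-Eb.
The figured bass 42 indicates third inversion, placing the seventh (Eb) in the bass: Eb-F#-A-C.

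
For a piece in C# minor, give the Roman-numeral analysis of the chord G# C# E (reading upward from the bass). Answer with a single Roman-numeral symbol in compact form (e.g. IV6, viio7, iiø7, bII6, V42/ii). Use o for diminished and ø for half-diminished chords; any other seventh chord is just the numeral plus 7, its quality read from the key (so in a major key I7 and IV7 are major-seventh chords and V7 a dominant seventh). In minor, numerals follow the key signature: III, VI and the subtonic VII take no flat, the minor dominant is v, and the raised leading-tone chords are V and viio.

The pitches C#-E-G# form a minor triad rooted on C#.
In C# minor, C# is the tonic; the diatonic minor triad there is i.
With G# in the bass the chord is in second inversion, so the figured bass is 64.

i64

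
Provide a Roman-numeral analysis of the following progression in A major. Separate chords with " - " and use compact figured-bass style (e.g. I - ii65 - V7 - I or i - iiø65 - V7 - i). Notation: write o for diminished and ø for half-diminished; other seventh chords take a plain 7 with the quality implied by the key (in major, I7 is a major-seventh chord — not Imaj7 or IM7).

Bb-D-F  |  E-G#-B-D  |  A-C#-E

bII - V7 - I

Bb-D-F is non-diatonic — a major triad on the lowered supertonic (Bb): the Neapolitan chord, bII.
E-G#-B-D: root E is the dominant; dominant seventh chord there is V7.
A-C#-E: root A is the tonic; major triad there is I.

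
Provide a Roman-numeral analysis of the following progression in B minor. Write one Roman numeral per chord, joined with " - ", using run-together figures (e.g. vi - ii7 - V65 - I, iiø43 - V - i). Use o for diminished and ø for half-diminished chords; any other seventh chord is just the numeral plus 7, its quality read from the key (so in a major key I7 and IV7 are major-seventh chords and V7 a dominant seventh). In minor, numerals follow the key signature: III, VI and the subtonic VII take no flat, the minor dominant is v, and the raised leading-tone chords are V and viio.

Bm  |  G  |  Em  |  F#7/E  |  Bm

Bm: root B is the tonic; minor triad there is i.
G: root G is the submediant; major triad there is VI.
Em: minor triad on E = scale degree 4 → iv.
F#7/E: dominant seventh chord on F# = scale degree 5 → V42.
Bm: root B is the tonic; minor triad there is i.

i - VI - iv - V42 - i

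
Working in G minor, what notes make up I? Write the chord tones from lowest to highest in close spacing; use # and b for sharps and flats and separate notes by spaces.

G B D

Scale degree 1 in G minor is G; here the chord built on it is altered to a major triad. I is the major tonic (Picardy third), borrowed from the parallel major.
So the chord is G-B-D, a major triad.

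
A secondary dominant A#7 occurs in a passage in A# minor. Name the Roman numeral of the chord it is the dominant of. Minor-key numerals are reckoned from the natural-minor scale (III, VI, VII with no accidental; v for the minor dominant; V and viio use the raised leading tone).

iv

The chord is a dominant seventh chord on A#.
A dominant resolves down a perfect fifth: A# → D#. In A# minor, D# is scale degree 4, i.e. iv.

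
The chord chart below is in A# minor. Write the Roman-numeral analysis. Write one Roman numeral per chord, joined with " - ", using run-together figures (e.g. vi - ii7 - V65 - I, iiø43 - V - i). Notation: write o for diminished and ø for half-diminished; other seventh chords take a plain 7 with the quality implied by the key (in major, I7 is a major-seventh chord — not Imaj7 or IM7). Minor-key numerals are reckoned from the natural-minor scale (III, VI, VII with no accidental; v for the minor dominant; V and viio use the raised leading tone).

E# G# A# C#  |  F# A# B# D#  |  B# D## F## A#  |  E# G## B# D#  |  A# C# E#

i43 - iiø43 - V7/V - V7 - i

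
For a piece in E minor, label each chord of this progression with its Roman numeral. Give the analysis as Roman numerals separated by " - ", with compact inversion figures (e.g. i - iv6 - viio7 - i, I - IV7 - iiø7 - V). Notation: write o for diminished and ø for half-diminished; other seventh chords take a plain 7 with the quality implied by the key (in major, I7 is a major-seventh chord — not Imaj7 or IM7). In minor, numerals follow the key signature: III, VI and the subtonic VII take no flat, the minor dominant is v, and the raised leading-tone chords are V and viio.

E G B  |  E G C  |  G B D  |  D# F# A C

i - VI6 - III - viio7

E-G-B: minor triad on E = scale degree 1 → i.
E-G-C: major triad on C = scale degree 6 → VI6.
G-B-D: major triad on G = scale degree 3 → III.
D#-F#-A-C: fully diminished seventh chord on D# = scale degree 7 → viio7.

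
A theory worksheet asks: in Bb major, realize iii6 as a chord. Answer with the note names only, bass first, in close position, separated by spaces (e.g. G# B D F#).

F A D

The numeral's case and figure indicate a minor triad. In Bb major its root, scale degree 3, is D.
That chord is spelled D-F-A.
With the 6 figure the chord is in first inversion; from the bass F upward in close position it reads F-A-D.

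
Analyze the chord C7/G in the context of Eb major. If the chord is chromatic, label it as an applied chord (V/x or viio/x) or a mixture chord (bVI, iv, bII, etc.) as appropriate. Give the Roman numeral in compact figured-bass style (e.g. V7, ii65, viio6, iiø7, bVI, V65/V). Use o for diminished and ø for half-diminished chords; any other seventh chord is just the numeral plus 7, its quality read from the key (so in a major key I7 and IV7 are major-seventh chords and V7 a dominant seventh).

V43/ii

Stacked in thirds the chord is C-E-G-Bb: a dominant seventh chord on C.
C is not a diatonic chord root with this quality in Eb major, but it lies a perfect fifth above F (ii), so the chord functions as an applied dominant of ii.
With G in the bass the chord is in second inversion, so the figured bass is 43.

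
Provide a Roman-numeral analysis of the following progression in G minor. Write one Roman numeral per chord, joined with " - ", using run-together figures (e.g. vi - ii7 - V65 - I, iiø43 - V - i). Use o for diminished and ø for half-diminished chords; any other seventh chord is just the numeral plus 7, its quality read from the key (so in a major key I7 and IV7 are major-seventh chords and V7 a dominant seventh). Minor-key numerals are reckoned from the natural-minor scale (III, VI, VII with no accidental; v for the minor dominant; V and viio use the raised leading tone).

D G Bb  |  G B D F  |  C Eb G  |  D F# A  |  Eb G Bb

D-G-Bb has root G, degree 1 in G minor, so i64.
G-B-D-F is the secondary dominant of iv (dominant seventh chord on G): V7/iv.
C-Eb-G: minor triad on C = scale degree 4 → iv.
D-F#-A has root D, degree 5 in G minor, so V.
Eb-G-Bb has root Eb, degree 6 in G minor, so VI.

i64 - V7/iv - iv - V - VI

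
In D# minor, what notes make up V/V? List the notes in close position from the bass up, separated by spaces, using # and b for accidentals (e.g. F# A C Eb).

The slash means an applied dominant: we want the dominant of V. In D# minor, V is A# major, and its dominant is built on E#.
Building a major triad on E# gives E#-G##-B#.

E# G## B#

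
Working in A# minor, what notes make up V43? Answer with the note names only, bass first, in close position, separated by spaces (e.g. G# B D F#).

B# D# E# G##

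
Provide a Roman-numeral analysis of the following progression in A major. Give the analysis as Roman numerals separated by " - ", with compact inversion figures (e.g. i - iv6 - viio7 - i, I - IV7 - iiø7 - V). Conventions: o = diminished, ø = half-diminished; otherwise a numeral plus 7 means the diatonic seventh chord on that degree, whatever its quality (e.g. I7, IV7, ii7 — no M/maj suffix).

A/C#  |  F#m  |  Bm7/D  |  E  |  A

I6 - vi - ii65 - V - I

A/C#: major triad on A = scale degree 1 → I6.
F#m has root F#, degree 6 in A major, so vi.
Bm7/D has root B, degree 2 in A major, so ii65.
E has root E, degree 5 in A major, so V.
A: major triad on A = scale degree 1 → I.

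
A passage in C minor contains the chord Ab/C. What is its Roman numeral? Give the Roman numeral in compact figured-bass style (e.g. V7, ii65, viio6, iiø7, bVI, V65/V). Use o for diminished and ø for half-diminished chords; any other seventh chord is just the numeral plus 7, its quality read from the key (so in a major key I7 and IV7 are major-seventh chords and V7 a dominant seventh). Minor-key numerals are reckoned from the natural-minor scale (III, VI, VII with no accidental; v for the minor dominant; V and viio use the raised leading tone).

The pitches Ab-C-Eb form a major triad rooted on Ab.
In C minor, Ab is the submediant; the diatonic major triad there is VI.
With C in the bass the chord is in first inversion, so the figured bass is 6.

VI6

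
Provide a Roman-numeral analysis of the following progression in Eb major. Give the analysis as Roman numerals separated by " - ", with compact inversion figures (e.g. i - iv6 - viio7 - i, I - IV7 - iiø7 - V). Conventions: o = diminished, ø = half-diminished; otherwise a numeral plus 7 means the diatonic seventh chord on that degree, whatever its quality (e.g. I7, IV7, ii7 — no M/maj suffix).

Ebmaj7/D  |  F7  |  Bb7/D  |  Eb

I42 - V7/V - V65 - I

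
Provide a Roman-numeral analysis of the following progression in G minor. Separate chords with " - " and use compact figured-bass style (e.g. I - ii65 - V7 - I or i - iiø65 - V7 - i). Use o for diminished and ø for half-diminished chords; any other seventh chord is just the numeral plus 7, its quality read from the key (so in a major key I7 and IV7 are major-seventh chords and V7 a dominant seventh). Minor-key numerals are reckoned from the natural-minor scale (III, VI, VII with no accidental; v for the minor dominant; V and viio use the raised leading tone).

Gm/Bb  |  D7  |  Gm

Gm/Bb has root G, degree 1 in G minor, so i6.
D7: root D is the dominant; dominant seventh chord there is V7.
Gm: root G is the tonic; minor triad there is i.

i6 - V7 - i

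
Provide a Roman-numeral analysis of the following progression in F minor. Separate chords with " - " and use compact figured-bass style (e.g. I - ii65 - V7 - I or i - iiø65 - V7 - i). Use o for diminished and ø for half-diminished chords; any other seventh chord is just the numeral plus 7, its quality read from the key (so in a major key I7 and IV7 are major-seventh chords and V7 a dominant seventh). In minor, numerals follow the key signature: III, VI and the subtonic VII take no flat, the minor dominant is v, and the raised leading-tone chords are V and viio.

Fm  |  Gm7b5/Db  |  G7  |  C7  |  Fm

i - iiø43 - V7/V - V7 - i

Fm: root F is the tonic; minor triad there is i.
Gm7b5/Db: root G is the supertonic; half-diminished seventh chord there is iiø43.
G7 is the secondary dominant of V (dominant seventh chord on G): V7/V.
C7: dominant seventh chord on C = scale degree 5 → V7.
Fm: root F is the tonic; minor triad there is i.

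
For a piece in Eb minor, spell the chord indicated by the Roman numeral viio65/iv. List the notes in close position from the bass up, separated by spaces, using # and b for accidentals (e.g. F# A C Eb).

Bb Db Fb G

viio65/iv is a secondary leading-tone chord. The target iv is Ab in Eb minor; the applied chord is rooted a semitone below, on G.
Building a fully diminished seventh chord on G gives G-Bb-Db-Fb.
The figured bass 65 indicates first inversion, placing the third (Bb) in the bass: Bb-Db-Fb-G.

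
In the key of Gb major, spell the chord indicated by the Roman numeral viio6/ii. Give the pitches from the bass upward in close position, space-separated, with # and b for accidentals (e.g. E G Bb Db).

Bb Db G

The slash marks an applied leading-tone chord: viio of ii. In Gb major, ii is Ab, so the leading tone to it is G, a half step below.
Building a diminished triad on G gives G-Bb-Db.
With the 6 figure the chord is in first inversion; from the bass Bb upward in close position it reads Bb-Db-G.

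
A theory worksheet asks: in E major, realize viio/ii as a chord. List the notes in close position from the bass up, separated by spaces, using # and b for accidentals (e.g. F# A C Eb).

E# G# B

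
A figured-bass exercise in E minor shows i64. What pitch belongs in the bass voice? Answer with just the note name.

i in E minor has root E; the chord is E-G-B.
The figure 64 means second inversion — the fifth is in the bass.

B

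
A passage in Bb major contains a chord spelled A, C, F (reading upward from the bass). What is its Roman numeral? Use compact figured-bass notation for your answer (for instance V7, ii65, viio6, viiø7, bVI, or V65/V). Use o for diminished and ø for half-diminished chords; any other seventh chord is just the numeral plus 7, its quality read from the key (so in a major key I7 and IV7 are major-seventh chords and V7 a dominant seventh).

Stacked in thirds the chord is F-A-C: a major triad on F.
In Bb major, F is the dominant; the diatonic major triad there is V.
With A in the bass the chord is in first inversion, so the figured bass is 6.

V6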